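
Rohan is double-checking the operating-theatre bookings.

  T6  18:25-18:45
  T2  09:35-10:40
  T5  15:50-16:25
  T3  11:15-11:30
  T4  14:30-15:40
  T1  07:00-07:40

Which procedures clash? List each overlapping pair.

no overlapping pairs

Sorted by start: T1, T2, T3, T4, T5, T6.
T2 starts after T1 ends, so nothing later overlaps T1 either.
T3 starts after T2 ends, so nothing later overlaps T2 either.
T4 starts after T3 ends, so nothing later overlaps T3 either.
T5 starts after T4 ends, so nothing later overlaps T4 either.
T6 starts after T5 ends.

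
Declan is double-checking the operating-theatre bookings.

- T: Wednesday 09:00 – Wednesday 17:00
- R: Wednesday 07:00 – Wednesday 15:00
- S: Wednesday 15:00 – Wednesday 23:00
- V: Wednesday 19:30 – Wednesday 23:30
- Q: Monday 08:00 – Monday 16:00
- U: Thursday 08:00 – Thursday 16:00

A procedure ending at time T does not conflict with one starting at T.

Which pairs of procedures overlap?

R & T, S & T, S & V

Two intervals overlap when each starts before the other ends.
Sorted by start: Q, R, T, S, V, U.
R starts after Q ends; Q is clear from here.
T starts before R ends → R and T overlap.
S starts exactly when R ends (back-to-back, no overlap); R is clear from here.
S starts before T ends → T and S overlap.
V starts after T ends; T is clear from here.
V starts before S ends → S and V overlap.
U starts after S ends.
U starts after V ends.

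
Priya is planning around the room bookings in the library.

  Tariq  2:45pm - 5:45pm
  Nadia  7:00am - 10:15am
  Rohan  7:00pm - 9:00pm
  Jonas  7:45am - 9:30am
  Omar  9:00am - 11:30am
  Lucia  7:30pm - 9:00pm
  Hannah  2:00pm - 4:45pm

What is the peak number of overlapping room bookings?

3

Sort all start/end points and keep a running count:
7:00am start Nadia → 1
7:45am start Jonas → 2
9:00am start Omar → 3
9:30am end Jonas → 2
10:15am end Nadia → 1
11:30am end Omar → 0
2:00pm start Hannah → 1
2:45pm start Tariq → 2
4:45pm end Hannah → 1
5:45pm end Tariq → 0
7:00pm start Rohan → 1
7:30pm start Lucia → 2
9:00pm end Lucia → 1
9:00pm end Rohan → 0
Peak is 3, at 9:00am (Jonas, Nadia, Omar).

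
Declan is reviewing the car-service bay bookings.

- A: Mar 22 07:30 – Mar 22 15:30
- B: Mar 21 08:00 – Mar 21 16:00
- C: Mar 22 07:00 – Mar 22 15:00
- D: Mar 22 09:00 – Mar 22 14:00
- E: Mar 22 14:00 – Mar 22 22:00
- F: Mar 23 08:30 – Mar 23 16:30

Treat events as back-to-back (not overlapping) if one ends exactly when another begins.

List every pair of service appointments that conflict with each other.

A & C, A & D, A & E, C & D, C & E

Two intervals overlap when each starts before the other ends.
Sorted by start: B, C, A, D, E, F.
C starts after B ends, so nothing later overlaps B either.
A starts before C ends → C and A overlap.
D starts before C ends → C and D overlap.
E starts before C ends → C and E overlap.
F starts after C ends.
D starts before A ends → A and D overlap.
E starts before A ends → A and E overlap.
F starts after A ends.
E starts exactly when D ends (back-to-back, no overlap), so nothing later overlaps D either.
F starts after E ends.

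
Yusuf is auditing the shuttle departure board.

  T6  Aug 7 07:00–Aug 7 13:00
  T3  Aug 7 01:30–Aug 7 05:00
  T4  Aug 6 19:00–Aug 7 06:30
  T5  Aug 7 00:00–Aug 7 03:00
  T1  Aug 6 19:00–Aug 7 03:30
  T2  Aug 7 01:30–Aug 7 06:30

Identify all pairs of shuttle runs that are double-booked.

T1 & T2, T1 & T3, T1 & T4, T1 & T5, T2 & T3, T2 & T4, T2 & T5, T3 & T4, T3 & T5, T4 & T5

Sorted by start: T1, T4, T5, T2, T3, T6.
T4 starts before T1 ends → T1 and T4 overlap.
T5 starts before T1 ends → T1 and T5 overlap.
T2 starts before T1 ends → T1 and T2 overlap.
T3 starts before T1 ends → T1 and T3 overlap.
T6 starts after T1 ends.
T5 starts before T4 ends → T4 and T5 overlap.
T2 starts before T4 ends → T4 and T2 overlap.
T3 starts before T4 ends → T4 and T3 overlap.
T6 starts after T4 ends.
T2 starts before T5 ends → T5 and T2 overlap.
T3 starts before T5 ends → T5 and T3 overlap.
T6 starts after T5 ends.
T3 starts before T2 ends → T2 and T3 overlap.
T6 starts after T2 ends.
T6 starts after T3 ends.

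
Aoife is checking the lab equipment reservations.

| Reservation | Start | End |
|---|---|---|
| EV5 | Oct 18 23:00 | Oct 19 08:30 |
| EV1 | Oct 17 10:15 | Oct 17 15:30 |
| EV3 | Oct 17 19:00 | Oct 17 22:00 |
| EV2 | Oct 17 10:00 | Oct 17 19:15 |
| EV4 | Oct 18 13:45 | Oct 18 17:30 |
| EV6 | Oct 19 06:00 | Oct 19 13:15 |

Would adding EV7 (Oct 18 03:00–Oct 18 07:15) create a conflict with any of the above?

No — it doesn't clash with anything

EV2: ends Oct 17 19:15 at or before EV7 starts Oct 18 03:00 → clear.
EV1: ends Oct 17 15:30 at or before EV7 starts Oct 18 03:00 → clear.
EV3: ends Oct 17 22:00 at or before EV7 starts Oct 18 03:00 → clear.
EV4: starts Oct 18 13:45 at or after EV7 ends Oct 18 07:15 → clear.
EV5: starts Oct 18 23:00 at or after EV7 ends Oct 18 07:15 → clear.
EV6: starts Oct 19 06:00 at or after EV7 ends Oct 18 07:15 → clear.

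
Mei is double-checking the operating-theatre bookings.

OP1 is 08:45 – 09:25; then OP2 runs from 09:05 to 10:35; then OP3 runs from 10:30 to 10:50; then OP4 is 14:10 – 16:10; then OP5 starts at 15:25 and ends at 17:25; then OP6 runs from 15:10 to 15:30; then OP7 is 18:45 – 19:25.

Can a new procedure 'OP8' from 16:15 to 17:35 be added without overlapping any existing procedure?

No — it overlaps OP5

OP1: ends 09:25 at or before OP8 starts 16:15 → clear.
OP2: ends 10:35 at or before OP8 starts 16:15 → clear.
OP3: ends 10:50 at or before OP8 starts 16:15 → clear.
OP4: ends 16:10 at or before OP8 starts 16:15 → clear.
OP6: ends 15:30 at or before OP8 starts 16:15 → clear.
OP5: starts 15:25 before OP8 ends 17:35, and ends 17:25 after OP8 starts 16:15 → overlap.
OP7: starts 18:45 at or after OP8 ends 17:35 → clear.
OP8 overlaps OP5.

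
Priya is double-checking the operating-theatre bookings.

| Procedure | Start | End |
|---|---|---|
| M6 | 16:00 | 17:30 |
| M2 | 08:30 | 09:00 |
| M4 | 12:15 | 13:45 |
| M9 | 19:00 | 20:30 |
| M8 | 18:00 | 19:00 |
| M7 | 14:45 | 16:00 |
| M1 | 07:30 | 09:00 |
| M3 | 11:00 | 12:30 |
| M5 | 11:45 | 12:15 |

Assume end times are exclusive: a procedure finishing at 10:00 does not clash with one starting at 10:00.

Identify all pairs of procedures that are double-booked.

M1 & M2, M3 & M4, M3 & M5

Sorted by start: M1, M2, M3, M5, M4, M7, M6, M8, M9.
M2 starts before M1 ends → M1 and M2 overlap.
M3 starts after M1 ends, so M1 has no further overlaps.
M3 starts after M2 ends, so M2 has no further overlaps.
M5 starts before M3 ends → M3 and M5 overlap.
M4 starts before M3 ends → M3 and M4 overlap.
M7 starts after M3 ends, so M3 has no further overlaps.
M4 starts exactly when M5 ends (back-to-back, no overlap), so M5 has no further overlaps.
M7 starts after M4 ends, so M4 has no further overlaps.
M6 starts exactly when M7 ends (back-to-back, no overlap), so M7 has no further overlaps.
M8 starts after M6 ends, so M6 has no further overlaps.
M9 starts exactly when M8 ends (back-to-back, no overlap).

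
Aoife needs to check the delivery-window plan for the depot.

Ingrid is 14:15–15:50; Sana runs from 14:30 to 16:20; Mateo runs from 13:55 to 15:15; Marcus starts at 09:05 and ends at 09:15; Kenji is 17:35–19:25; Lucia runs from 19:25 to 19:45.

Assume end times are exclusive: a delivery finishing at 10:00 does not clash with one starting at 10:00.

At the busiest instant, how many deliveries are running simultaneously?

Walk through starts and ends in time order (an end at T is processed before a start at T):
09:05 start Marcus → 1
09:15 end Marcus → 0
13:55 start Mateo → 1
14:15 start Ingrid → 2
14:30 start Sana → 3
15:15 end Mateo → 2
15:50 end Ingrid → 1
16:20 end Sana → 0
17:35 start Kenji → 1
19:25 end Kenji → 0
19:25 start Lucia → 1
19:45 end Lucia → 0
Peak is 3, at 14:30 (Ingrid, Mateo, Sana).

3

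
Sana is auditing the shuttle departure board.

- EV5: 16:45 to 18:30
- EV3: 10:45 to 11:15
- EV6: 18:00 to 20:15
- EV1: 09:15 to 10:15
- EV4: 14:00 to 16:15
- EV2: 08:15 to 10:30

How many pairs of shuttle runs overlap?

2

Sorted by start: EV2, EV1, EV3, EV4, EV5, EV6.
EV1 starts before EV2 ends → EV2 and EV1 overlap.
EV3 starts after EV2 ends, so nothing later overlaps EV2 either.
EV3 starts after EV1 ends, so nothing later overlaps EV1 either.
EV4 starts after EV3 ends, so nothing later overlaps EV3 either.
EV5 starts after EV4 ends, so nothing later overlaps EV4 either.
EV6 starts before EV5 ends → EV5 and EV6 overlap.
Overlapping pairs: EV1 & EV2, EV5 & EV6 — 2 in total.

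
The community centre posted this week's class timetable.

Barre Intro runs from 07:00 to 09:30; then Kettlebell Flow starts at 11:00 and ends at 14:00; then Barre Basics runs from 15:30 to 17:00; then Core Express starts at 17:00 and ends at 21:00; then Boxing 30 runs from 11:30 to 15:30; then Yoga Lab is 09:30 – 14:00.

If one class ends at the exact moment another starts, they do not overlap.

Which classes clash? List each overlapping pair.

Boxing 30 & Kettlebell Flow, Boxing 30 & Yoga Lab, Kettlebell Flow & Yoga Lab

Check each pair: they overlap iff neither finishes before the other starts.
Sorted by start: Barre Intro, Yoga Lab, Kettlebell Flow, Boxing 30, Barre Basics, Core Express.
Yoga Lab starts exactly when Barre Intro ends (back-to-back, no overlap), so Barre Intro has no further overlaps.
Kettlebell Flow starts before Yoga Lab ends → Yoga Lab and Kettlebell Flow overlap.
Boxing 30 starts before Yoga Lab ends → Yoga Lab and Boxing 30 overlap.
Barre Basics starts after Yoga Lab ends, so Yoga Lab has no further overlaps.
Boxing 30 starts before Kettlebell Flow ends → Kettlebell Flow and Boxing 30 overlap.
Barre Basics starts after Kettlebell Flow ends, so Kettlebell Flow has no further overlaps.
Barre Basics starts exactly when Boxing 30 ends (back-to-back, no overlap), so Boxing 30 has no further overlaps.
Core Express starts exactly when Barre Basics ends (back-to-back, no overlap).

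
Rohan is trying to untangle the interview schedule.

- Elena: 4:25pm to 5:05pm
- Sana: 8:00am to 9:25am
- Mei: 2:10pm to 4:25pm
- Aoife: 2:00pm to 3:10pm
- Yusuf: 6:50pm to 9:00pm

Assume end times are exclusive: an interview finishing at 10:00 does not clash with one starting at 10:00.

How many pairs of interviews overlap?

1

Two intervals overlap when each starts before the other ends.
Sorted by start: Sana, Aoife, Mei, Elena, Yusuf.
Aoife starts after Sana ends; Sana is clear from here.
Mei starts before Aoife ends → Aoife and Mei overlap.
Elena starts after Aoife ends; Aoife is clear from here.
Elena starts exactly when Mei ends (back-to-back, no overlap); Mei is clear from here.
Yusuf starts after Elena ends.
Overlapping pairs: Aoife & Mei — 1 in total.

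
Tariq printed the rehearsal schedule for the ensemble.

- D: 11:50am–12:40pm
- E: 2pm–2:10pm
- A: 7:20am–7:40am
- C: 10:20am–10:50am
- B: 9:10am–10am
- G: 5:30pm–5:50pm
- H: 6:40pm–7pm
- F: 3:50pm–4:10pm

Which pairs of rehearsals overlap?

Sorted by start: A, B, C, D, E, F, G, H.
B starts after A ends, so nothing later overlaps A either.
C starts after B ends, so nothing later overlaps B either.
D starts after C ends, so nothing later overlaps C either.
E starts after D ends, so nothing later overlaps D either.
F starts after E ends, so nothing later overlaps E either.
G starts after F ends, so nothing later overlaps F either.
H starts after G ends.

no overlapping pairs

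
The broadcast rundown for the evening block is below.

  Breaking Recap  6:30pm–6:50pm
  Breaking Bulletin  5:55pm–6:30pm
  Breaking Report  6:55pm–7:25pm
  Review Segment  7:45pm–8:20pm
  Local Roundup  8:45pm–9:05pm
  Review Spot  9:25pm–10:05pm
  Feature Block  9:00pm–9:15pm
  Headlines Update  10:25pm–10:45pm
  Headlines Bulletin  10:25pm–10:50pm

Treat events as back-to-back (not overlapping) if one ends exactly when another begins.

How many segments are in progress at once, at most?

2

Walk through starts and ends in time order (an end at T is processed before a start at T):
5:55pm start Breaking Bulletin → 1
6:30pm end Breaking Bulletin → 0
6:30pm start Breaking Recap → 1
6:50pm end Breaking Recap → 0
6:55pm start Breaking Report → 1
7:25pm end Breaking Report → 0
7:45pm start Review Segment → 1
8:20pm end Review Segment → 0
8:45pm start Local Roundup → 1
9:00pm start Feature Block → 2
9:05pm end Local Roundup → 1
9:15pm end Feature Block → 0
9:25pm start Review Spot → 1
10:05pm end Review Spot → 0
10:25pm start Headlines Bulletin → 1
10:25pm start Headlines Update → 2
10:45pm end Headlines Update → 1
10:50pm end Headlines Bulletin → 0
Peak is 2, at 9:00pm (Feature Block, Local Roundup).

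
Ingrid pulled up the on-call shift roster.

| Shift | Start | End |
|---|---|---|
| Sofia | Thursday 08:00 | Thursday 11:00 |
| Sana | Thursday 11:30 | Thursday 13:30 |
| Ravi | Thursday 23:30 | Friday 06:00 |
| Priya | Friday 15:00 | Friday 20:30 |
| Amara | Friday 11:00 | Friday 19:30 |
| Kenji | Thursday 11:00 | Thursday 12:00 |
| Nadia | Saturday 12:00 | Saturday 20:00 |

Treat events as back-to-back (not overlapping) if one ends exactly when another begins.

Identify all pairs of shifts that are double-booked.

Sorted by start: Sofia, Kenji, Sana, Ravi, Amara, Priya, Nadia.
Kenji starts exactly when Sofia ends (back-to-back, no overlap), so Sofia has no further overlaps.
Sana starts before Kenji ends → Kenji and Sana overlap.
Ravi starts after Kenji ends, so Kenji has no further overlaps.
Ravi starts after Sana ends, so Sana has no further overlaps.
Amara starts after Ravi ends, so Ravi has no further overlaps.
Priya starts before Amara ends → Amara and Priya overlap.
Nadia starts after Amara ends.
Nadia starts after Priya ends.

Amara & Priya, Kenji & Sana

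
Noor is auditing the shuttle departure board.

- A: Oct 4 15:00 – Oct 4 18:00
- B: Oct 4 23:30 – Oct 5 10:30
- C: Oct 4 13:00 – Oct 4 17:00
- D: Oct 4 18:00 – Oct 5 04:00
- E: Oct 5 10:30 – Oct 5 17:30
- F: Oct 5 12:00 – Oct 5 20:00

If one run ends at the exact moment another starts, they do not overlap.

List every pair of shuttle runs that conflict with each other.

Sorted by start: C, A, D, B, E, F.
A starts before C ends → C and A overlap.
D starts after C ends, so C has no further overlaps.
D starts exactly when A ends (back-to-back, no overlap), so A has no further overlaps.
B starts before D ends → D and B overlap.
E starts after D ends, so D has no further overlaps.
E starts exactly when B ends (back-to-back, no overlap), so B has no further overlaps.
F starts before E ends → E and F overlap.

A & C, B & D, E & F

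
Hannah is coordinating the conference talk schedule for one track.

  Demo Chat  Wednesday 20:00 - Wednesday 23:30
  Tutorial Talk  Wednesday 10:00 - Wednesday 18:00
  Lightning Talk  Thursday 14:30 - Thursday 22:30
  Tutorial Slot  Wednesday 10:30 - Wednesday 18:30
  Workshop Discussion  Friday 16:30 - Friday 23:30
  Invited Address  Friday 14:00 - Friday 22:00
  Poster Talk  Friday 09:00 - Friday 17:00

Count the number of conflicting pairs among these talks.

Sorted by start: Tutorial Talk, Tutorial Slot, Demo Chat, Lightning Talk, Poster Talk, Invited Address, Workshop Discussion.
Tutorial Slot starts before Tutorial Talk ends → Tutorial Talk and Tutorial Slot overlap.
Demo Chat starts after Tutorial Talk ends; Tutorial Talk is clear from here.
Demo Chat starts after Tutorial Slot ends; Tutorial Slot is clear from here.
Lightning Talk starts after Demo Chat ends; Demo Chat is clear from here.
Poster Talk starts after Lightning Talk ends; Lightning Talk is clear from here.
Invited Address starts before Poster Talk ends → Poster Talk and Invited Address overlap.
Workshop Discussion starts before Poster Talk ends → Poster Talk and Workshop Discussion overlap.
Workshop Discussion starts before Invited Address ends → Invited Address and Workshop Discussion overlap.
Overlapping pairs: Invited Address & Poster Talk, Invited Address & Workshop Discussion, Poster Talk & Workshop Discussion, Tutorial Slot & Tutorial Talk — 4 in total.

4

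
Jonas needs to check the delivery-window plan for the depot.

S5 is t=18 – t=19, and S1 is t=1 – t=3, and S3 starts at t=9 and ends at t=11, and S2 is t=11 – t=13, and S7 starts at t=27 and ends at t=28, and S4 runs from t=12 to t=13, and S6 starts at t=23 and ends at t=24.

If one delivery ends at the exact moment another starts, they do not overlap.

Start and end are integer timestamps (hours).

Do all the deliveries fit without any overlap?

No

Two intervals overlap when each starts before the other ends.
Sorted by start: S1, S3, S2, S4, S5, S6, S7.
S3 starts after S1 ends — done with S1.
S2 starts exactly when S3 ends (back-to-back, no overlap) — done with S3.
S4 starts before S2 ends → S2 and S4 overlap.
That's a conflict, so the schedule is not conflict-free.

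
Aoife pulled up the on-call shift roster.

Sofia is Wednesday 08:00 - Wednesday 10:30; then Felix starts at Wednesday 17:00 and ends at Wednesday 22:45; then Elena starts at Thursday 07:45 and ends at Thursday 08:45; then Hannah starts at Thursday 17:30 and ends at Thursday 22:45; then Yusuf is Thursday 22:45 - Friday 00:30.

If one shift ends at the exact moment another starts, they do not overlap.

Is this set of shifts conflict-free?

Check each pair: they overlap iff neither finishes before the other starts.
Sorted by start: Sofia, Felix, Elena, Hannah, Yusuf.
Felix starts after Sofia ends, so nothing later overlaps Sofia either.
Elena starts after Felix ends, so nothing later overlaps Felix either.
Hannah starts after Elena ends, so nothing later overlaps Elena either.
Yusuf starts exactly when Hannah ends (back-to-back, no overlap).
Every pair is clear; the schedule has no overlaps.

Yes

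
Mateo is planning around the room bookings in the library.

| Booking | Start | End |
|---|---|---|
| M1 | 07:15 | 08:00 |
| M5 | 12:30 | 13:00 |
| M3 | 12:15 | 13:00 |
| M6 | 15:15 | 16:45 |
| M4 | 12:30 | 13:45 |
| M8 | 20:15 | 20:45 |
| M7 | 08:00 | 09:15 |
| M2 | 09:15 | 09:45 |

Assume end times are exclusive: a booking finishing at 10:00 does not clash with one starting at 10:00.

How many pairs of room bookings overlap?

3

Sorted by start: M1, M7, M2, M3, M4, M5, M6, M8.
M7 starts exactly when M1 ends (back-to-back, no overlap) — done with M1.
M2 starts exactly when M7 ends (back-to-back, no overlap) — done with M7.
M3 starts after M2 ends — done with M2.
M4 starts before M3 ends → M3 and M4 overlap.
M5 starts before M3 ends → M3 and M5 overlap.
M6 starts after M3 ends — done with M3.
M5 starts before M4 ends → M4 and M5 overlap.
M6 starts after M4 ends — done with M4.
M6 starts after M5 ends — done with M5.
M8 starts after M6 ends.
Overlapping pairs: M3 & M4, M3 & M5, M4 & M5 — 3 in total.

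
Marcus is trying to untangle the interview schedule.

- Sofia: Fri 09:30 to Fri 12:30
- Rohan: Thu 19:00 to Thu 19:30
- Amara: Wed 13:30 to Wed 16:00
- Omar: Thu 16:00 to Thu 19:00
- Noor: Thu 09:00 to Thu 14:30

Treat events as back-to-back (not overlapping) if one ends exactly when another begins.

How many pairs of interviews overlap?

Two intervals overlap when each starts before the other ends.
Sorted by start: Amara, Noor, Omar, Rohan, Sofia.
Noor starts after Amara ends, so Amara has no further overlaps.
Omar starts after Noor ends, so Noor has no further overlaps.
Rohan starts exactly when Omar ends (back-to-back, no overlap), so Omar has no further overlaps.
Sofia starts after Rohan ends.
No pair overlaps.

0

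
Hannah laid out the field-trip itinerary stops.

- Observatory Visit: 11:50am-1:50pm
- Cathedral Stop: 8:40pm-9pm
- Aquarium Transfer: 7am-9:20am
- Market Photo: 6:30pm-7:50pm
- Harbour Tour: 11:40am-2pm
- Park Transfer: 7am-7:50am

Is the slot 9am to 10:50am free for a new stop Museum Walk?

Aquarium Transfer: starts 7am before Museum Walk ends 10:50am, and ends 9:20am after Museum Walk starts 9am → overlap.
Park Transfer: ends 7:50am at or before Museum Walk starts 9am → clear.
Harbour Tour: starts 11:40am at or after Museum Walk ends 10:50am → clear.
Observatory Visit: starts 11:50am at or after Museum Walk ends 10:50am → clear.
Market Photo: starts 6:30pm at or after Museum Walk ends 10:50am → clear.
Cathedral Stop: starts 8:40pm at or after Museum Walk ends 10:50am → clear.
Museum Walk overlaps Aquarium Transfer.

No — it overlaps Aquarium Transfer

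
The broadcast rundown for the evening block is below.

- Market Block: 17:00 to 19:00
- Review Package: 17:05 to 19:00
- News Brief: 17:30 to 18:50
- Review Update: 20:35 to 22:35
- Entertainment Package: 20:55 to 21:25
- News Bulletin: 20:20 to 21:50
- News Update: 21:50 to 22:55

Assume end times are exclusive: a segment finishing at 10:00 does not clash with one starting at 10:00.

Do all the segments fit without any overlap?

No

Sorted by start: Market Block, Review Package, News Brief, News Bulletin, Review Update, Entertainment Package, News Update.
Review Package starts before Market Block ends → Market Block and Review Package overlap.
That's a conflict, so the schedule is not conflict-free.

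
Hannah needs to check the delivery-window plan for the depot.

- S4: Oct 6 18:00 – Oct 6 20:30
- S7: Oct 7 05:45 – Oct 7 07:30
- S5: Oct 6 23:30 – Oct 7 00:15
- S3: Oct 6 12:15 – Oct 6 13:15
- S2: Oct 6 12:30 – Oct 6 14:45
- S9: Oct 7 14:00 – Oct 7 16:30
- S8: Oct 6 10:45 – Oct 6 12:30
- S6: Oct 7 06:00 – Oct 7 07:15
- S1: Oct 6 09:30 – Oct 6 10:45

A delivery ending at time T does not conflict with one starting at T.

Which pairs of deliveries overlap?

Two intervals overlap when each starts before the other ends.
Sorted by start: S1, S8, S3, S2, S4, S5, S7, S6, S9.
S8 starts exactly when S1 ends (back-to-back, no overlap), so nothing later overlaps S1 either.
S3 starts before S8 ends → S8 and S3 overlap.
S2 starts exactly when S8 ends (back-to-back, no overlap), so nothing later overlaps S8 either.
S2 starts before S3 ends → S3 and S2 overlap.
S4 starts after S3 ends, so nothing later overlaps S3 either.
S4 starts after S2 ends, so nothing later overlaps S2 either.
S5 starts after S4 ends, so nothing later overlaps S4 either.
S7 starts after S5 ends, so nothing later overlaps S5 either.
S6 starts before S7 ends → S7 and S6 overlap.
S9 starts after S7 ends.
S9 starts after S6 ends.

S2 & S3, S3 & S8, S6 & S7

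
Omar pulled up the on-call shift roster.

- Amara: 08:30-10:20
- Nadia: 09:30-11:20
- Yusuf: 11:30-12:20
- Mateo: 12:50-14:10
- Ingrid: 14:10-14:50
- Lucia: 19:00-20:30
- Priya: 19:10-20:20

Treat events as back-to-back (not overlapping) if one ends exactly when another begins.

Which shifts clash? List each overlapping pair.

Amara & Nadia, Lucia & Priya

Sorted by start: Amara, Nadia, Yusuf, Mateo, Ingrid, Lucia, Priya.
Nadia starts before Amara ends → Amara and Nadia overlap.
Yusuf starts after Amara ends, so nothing later overlaps Amara either.
Yusuf starts after Nadia ends, so nothing later overlaps Nadia either.
Mateo starts after Yusuf ends, so nothing later overlaps Yusuf either.
Ingrid starts exactly when Mateo ends (back-to-back, no overlap), so nothing later overlaps Mateo either.
Lucia starts after Ingrid ends, so nothing later overlaps Ingrid either.
Priya starts before Lucia ends → Lucia and Priya overlap.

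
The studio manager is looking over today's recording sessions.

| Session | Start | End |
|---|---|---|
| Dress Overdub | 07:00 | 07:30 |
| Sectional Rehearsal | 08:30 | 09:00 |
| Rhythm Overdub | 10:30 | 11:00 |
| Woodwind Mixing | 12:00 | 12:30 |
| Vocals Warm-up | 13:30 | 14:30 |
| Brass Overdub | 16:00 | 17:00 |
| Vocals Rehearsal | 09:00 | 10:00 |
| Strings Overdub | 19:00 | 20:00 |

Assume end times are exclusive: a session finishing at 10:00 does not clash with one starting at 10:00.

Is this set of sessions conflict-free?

Two intervals overlap when each starts before the other ends.
Sorted by start: Dress Overdub, Sectional Rehearsal, Vocals Rehearsal, Rhythm Overdub, Woodwind Mixing, Vocals Warm-up, Brass Overdub, Strings Overdub.
Sectional Rehearsal starts after Dress Overdub ends, so Dress Overdub has no further overlaps.
Vocals Rehearsal starts exactly when Sectional Rehearsal ends (back-to-back, no overlap), so Sectional Rehearsal has no further overlaps.
Rhythm Overdub starts after Vocals Rehearsal ends, so Vocals Rehearsal has no further overlaps.
Woodwind Mixing starts after Rhythm Overdub ends, so Rhythm Overdub has no further overlaps.
Vocals Warm-up starts after Woodwind Mixing ends, so Woodwind Mixing has no further overlaps.
Brass Overdub starts after Vocals Warm-up ends, so Vocals Warm-up has no further overlaps.
Strings Overdub starts after Brass Overdub ends.
Every pair is clear; the schedule has no overlaps.

Yes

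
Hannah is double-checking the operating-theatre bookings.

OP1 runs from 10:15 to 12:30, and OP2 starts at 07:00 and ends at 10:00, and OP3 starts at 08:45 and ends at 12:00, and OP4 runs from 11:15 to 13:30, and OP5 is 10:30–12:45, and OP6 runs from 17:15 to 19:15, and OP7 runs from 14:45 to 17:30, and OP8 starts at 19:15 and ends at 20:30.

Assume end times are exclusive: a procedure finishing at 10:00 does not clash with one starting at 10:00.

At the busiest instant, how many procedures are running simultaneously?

Walk through starts and ends in time order (an end at T is processed before a start at T):
07:00 start OP2 → 1
08:45 start OP3 → 2
10:00 end OP2 → 1
10:15 start OP1 → 2
10:30 start OP5 → 3
11:15 start OP4 → 4
12:00 end OP3 → 3
12:30 end OP1 → 2
12:45 end OP5 → 1
13:30 end OP4 → 0
14:45 start OP7 → 1
17:15 start OP6 → 2
17:30 end OP7 → 1
19:15 end OP6 → 0
19:15 start OP8 → 1
20:30 end OP8 → 0
Peak is 4, at 11:15 (OP1, OP3, OP4, OP5).

4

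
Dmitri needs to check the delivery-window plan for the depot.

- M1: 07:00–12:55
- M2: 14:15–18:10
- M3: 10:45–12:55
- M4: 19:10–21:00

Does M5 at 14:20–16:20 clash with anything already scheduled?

M1: ends 12:55 at or before M5 starts 14:20 → clear.
M3: ends 12:55 at or before M5 starts 14:20 → clear.
M2: starts 14:15 before M5 ends 16:20, and ends 18:10 after M5 starts 14:20 → overlap.
M4: starts 19:10 at or after M5 ends 16:20 → clear.
M5 overlaps M2.

Yes — it overlaps M2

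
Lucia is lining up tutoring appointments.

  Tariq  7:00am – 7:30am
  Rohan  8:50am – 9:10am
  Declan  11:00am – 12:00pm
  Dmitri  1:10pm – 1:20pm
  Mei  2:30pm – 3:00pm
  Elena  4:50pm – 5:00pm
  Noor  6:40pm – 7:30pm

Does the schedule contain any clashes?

No

Sorted by start: Tariq, Rohan, Declan, Dmitri, Mei, Elena, Noor.
Rohan starts after Tariq ends, so Tariq has no further overlaps.
Declan starts after Rohan ends, so Rohan has no further overlaps.
Dmitri starts after Declan ends, so Declan has no further overlaps.
Mei starts after Dmitri ends, so Dmitri has no further overlaps.
Elena starts after Mei ends, so Mei has no further overlaps.
Noor starts after Elena ends.
Every pair is clear; the schedule has no overlaps.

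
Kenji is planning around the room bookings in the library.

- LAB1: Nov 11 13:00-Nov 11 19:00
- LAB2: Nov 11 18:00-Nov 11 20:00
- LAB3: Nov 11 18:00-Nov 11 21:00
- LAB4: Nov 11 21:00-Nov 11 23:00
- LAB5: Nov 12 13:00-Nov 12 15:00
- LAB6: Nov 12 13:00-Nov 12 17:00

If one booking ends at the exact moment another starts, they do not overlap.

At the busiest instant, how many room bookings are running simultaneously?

Sweep the timeline, counting +1 at each start and −1 at each end (ends before starts at a tie):
Nov 11 13:00 start LAB1 → 1
Nov 11 18:00 start LAB2 → 2
Nov 11 18:00 start LAB3 → 3
Nov 11 19:00 end LAB1 → 2
Nov 11 20:00 end LAB2 → 1
Nov 11 21:00 end LAB3 → 0
Nov 11 21:00 start LAB4 → 1
Nov 11 23:00 end LAB4 → 0
Nov 12 13:00 start LAB5 → 1
Nov 12 13:00 start LAB6 → 2
Nov 12 15:00 end LAB5 → 1
Nov 12 17:00 end LAB6 → 0
Peak is 3, at Nov 11 18:00 (LAB1, LAB2, LAB3).

3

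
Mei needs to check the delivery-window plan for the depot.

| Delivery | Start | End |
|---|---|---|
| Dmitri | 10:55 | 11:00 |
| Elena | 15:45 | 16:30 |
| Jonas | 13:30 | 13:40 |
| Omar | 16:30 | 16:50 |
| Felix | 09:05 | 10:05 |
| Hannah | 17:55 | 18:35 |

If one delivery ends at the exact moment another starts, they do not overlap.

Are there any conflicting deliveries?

No

Sorted by start: Felix, Dmitri, Jonas, Elena, Omar, Hannah.
Dmitri starts after Felix ends, so nothing later overlaps Felix either.
Jonas starts after Dmitri ends, so nothing later overlaps Dmitri either.
Elena starts after Jonas ends, so nothing later overlaps Jonas either.
Omar starts exactly when Elena ends (back-to-back, no overlap), so nothing later overlaps Elena either.
Hannah starts after Omar ends.
Every pair is clear; the schedule has no overlaps.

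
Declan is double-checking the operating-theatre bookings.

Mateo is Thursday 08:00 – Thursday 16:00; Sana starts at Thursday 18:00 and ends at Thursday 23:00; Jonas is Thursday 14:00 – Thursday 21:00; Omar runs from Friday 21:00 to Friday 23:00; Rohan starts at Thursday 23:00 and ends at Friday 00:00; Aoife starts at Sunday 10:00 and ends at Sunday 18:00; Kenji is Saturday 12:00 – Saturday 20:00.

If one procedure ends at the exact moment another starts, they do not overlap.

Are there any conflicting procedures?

Sorted by start: Mateo, Jonas, Sana, Rohan, Omar, Kenji, Aoife.
Jonas starts before Mateo ends → Mateo and Jonas overlap.
That's a conflict, so the schedule is not conflict-free.

Yes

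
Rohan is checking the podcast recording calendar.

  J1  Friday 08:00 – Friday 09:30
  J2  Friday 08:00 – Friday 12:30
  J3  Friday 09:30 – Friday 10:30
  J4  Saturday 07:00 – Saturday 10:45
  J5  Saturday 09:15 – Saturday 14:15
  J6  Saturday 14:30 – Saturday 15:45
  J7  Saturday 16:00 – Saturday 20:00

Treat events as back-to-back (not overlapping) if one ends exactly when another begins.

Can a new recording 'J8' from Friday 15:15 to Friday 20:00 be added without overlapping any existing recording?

Yes — the slot is free

J1: ends Friday 09:30 at or before J8 starts Friday 15:15 → clear.
J2: ends Friday 12:30 at or before J8 starts Friday 15:15 → clear.
J3: ends Friday 10:30 at or before J8 starts Friday 15:15 → clear.
J4: starts Saturday 07:00 at or after J8 ends Friday 20:00 → clear.
J5: starts Saturday 09:15 at or after J8 ends Friday 20:00 → clear.
J6: starts Saturday 14:30 at or after J8 ends Friday 20:00 → clear.
J7: starts Saturday 16:00 at or after J8 ends Friday 20:00 → clear.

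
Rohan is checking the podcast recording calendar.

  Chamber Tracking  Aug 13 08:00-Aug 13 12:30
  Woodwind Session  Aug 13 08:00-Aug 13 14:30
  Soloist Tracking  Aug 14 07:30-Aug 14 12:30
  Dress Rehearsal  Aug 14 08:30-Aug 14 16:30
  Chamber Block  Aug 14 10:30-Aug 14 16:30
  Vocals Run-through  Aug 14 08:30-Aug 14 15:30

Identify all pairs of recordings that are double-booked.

Sorted by start: Chamber Tracking, Woodwind Session, Soloist Tracking, Dress Rehearsal, Vocals Run-through, Chamber Block.
Woodwind Session starts before Chamber Tracking ends → Chamber Tracking and Woodwind Session overlap.
Soloist Tracking starts after Chamber Tracking ends; Chamber Tracking is clear from here.
Soloist Tracking starts after Woodwind Session ends; Woodwind Session is clear from here.
Dress Rehearsal starts before Soloist Tracking ends → Soloist Tracking and Dress Rehearsal overlap.
Vocals Run-through starts before Soloist Tracking ends → Soloist Tracking and Vocals Run-through overlap.
Chamber Block starts before Soloist Tracking ends → Soloist Tracking and Chamber Block overlap.
Vocals Run-through starts before Dress Rehearsal ends → Dress Rehearsal and Vocals Run-through overlap.
Chamber Block starts before Dress Rehearsal ends → Dress Rehearsal and Chamber Block overlap.
Chamber Block starts before Vocals Run-through ends → Vocals Run-through and Chamber Block overlap.

Chamber Block & Dress Rehearsal, Chamber Block & Soloist Tracking, Chamber Block & Vocals Run-through, Chamber Tracking & Woodwind Session, Dress Rehearsal & Soloist Tracking, Dress Rehearsal & Vocals Run-through, Soloist Tracking & Vocals Run-through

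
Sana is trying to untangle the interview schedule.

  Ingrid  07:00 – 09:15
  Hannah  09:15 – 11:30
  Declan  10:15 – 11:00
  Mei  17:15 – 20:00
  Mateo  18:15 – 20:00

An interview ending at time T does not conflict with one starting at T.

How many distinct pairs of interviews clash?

2

Sorted by start: Ingrid, Hannah, Declan, Mei, Mateo.
Hannah starts exactly when Ingrid ends (back-to-back, no overlap), so nothing later overlaps Ingrid either.
Declan starts before Hannah ends → Hannah and Declan overlap.
Mei starts after Hannah ends, so nothing later overlaps Hannah either.
Mei starts after Declan ends, so nothing later overlaps Declan either.
Mateo starts before Mei ends → Mei and Mateo overlap.
Overlapping pairs: Declan & Hannah, Mateo & Mei — 2 in total.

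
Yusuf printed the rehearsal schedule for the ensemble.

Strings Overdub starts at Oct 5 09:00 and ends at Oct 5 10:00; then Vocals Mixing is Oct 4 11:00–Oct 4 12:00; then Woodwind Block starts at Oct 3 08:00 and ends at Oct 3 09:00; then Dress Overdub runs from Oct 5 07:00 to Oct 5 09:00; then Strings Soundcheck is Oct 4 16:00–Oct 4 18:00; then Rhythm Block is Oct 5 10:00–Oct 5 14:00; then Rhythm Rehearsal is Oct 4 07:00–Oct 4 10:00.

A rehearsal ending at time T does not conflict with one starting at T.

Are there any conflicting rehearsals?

No

Two intervals overlap when each starts before the other ends.
Sorted by start: Woodwind Block, Rhythm Rehearsal, Vocals Mixing, Strings Soundcheck, Dress Overdub, Strings Overdub, Rhythm Block.
Rhythm Rehearsal starts after Woodwind Block ends, so Woodwind Block has no further overlaps.
Vocals Mixing starts after Rhythm Rehearsal ends, so Rhythm Rehearsal has no further overlaps.
Strings Soundcheck starts after Vocals Mixing ends, so Vocals Mixing has no further overlaps.
Dress Overdub starts after Strings Soundcheck ends, so Strings Soundcheck has no further overlaps.
Strings Overdub starts exactly when Dress Overdub ends (back-to-back, no overlap), so Dress Overdub has no further overlaps.
Rhythm Block starts exactly when Strings Overdub ends (back-to-back, no overlap).
Every pair is clear; the schedule has no overlaps.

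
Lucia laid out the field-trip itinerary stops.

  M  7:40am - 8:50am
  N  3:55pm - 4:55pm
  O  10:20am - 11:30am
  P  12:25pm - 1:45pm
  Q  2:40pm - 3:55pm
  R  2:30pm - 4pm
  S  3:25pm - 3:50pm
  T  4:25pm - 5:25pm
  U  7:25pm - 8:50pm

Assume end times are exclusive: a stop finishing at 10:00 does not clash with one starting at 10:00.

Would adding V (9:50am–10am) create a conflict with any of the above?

M: ends 8:50am at or before V starts 9:50am → clear.
O: starts 10:20am at or after V ends 10am → clear.
P: starts 12:25pm at or after V ends 10am → clear.
R: starts 2:30pm at or after V ends 10am → clear.
Q: starts 2:40pm at or after V ends 10am → clear.
S: starts 3:25pm at or after V ends 10am → clear.
N: starts 3:55pm at or after V ends 10am → clear.
T: starts 4:25pm at or after V ends 10am → clear.
U: starts 7:25pm at or after V ends 10am → clear.

No — it doesn't clash with anything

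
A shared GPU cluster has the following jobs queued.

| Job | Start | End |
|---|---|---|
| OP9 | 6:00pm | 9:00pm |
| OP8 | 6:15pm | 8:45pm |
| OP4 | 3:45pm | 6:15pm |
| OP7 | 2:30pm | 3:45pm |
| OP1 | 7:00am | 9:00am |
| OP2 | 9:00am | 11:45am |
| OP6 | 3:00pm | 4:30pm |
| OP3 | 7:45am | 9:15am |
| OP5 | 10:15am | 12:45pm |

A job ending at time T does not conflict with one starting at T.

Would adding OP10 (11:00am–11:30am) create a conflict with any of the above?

Yes — it overlaps OP2, OP5

OP1: ends 9:00am at or before OP10 starts 11:00am → clear.
OP3: ends 9:15am at or before OP10 starts 11:00am → clear.
OP2: starts 9:00am before OP10 ends 11:30am, and ends 11:45am after OP10 starts 11:00am → overlap.
OP5: starts 10:15am before OP10 ends 11:30am, and ends 12:45pm after OP10 starts 11:00am → overlap.
OP7: starts 2:30pm at or after OP10 ends 11:30am → clear.
OP6: starts 3:00pm at or after OP10 ends 11:30am → clear.
OP4: starts 3:45pm at or after OP10 ends 11:30am → clear.
OP9: starts 6:00pm at or after OP10 ends 11:30am → clear.
OP8: starts 6:15pm at or after OP10 ends 11:30am → clear.
OP10 overlaps OP2, OP5.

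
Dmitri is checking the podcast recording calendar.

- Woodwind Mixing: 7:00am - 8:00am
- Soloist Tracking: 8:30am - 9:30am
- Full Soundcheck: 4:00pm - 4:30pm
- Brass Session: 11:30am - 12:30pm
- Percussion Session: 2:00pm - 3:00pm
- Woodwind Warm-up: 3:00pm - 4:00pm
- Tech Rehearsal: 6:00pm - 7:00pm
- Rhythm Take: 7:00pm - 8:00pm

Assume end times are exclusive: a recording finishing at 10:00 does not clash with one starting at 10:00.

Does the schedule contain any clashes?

Two intervals overlap when each starts before the other ends.
Sorted by start: Woodwind Mixing, Soloist Tracking, Brass Session, Percussion Session, Woodwind Warm-up, Full Soundcheck, Tech Rehearsal, Rhythm Take.
Soloist Tracking starts after Woodwind Mixing ends, so nothing later overlaps Woodwind Mixing either.
Brass Session starts after Soloist Tracking ends, so nothing later overlaps Soloist Tracking either.
Percussion Session starts after Brass Session ends, so nothing later overlaps Brass Session either.
Woodwind Warm-up starts exactly when Percussion Session ends (back-to-back, no overlap), so nothing later overlaps Percussion Session either.
Full Soundcheck starts exactly when Woodwind Warm-up ends (back-to-back, no overlap), so nothing later overlaps Woodwind Warm-up either.
Tech Rehearsal starts after Full Soundcheck ends, so nothing later overlaps Full Soundcheck either.
Rhythm Take starts exactly when Tech Rehearsal ends (back-to-back, no overlap).
Every pair is clear; the schedule has no overlaps.

No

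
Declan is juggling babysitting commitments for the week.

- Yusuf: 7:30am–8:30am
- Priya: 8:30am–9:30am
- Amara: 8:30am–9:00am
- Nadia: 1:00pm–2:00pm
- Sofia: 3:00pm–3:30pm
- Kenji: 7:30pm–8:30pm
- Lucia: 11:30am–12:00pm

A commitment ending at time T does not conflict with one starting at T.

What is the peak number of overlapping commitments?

Sort all start/end points and keep a running count:
7:30am start Yusuf → 1
8:30am end Yusuf → 0
8:30am start Amara → 1
8:30am start Priya → 2
9:00am end Amara → 1
9:30am end Priya → 0
11:30am start Lucia → 1
12:00pm end Lucia → 0
1:00pm start Nadia → 1
2:00pm end Nadia → 0
3:00pm start Sofia → 1
3:30pm end Sofia → 0
7:30pm start Kenji → 1
8:30pm end Kenji → 0
Peak is 2, at 8:30am (Amara, Priya).

2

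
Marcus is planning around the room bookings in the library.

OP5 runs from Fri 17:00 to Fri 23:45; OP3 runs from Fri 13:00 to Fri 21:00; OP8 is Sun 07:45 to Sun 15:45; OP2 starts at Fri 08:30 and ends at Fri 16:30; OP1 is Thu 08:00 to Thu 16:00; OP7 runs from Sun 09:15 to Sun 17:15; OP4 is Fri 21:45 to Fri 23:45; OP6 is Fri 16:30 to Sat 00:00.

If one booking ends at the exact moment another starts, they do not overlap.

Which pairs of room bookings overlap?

Sorted by start: OP1, OP2, OP3, OP6, OP5, OP4, OP8, OP7.
OP2 starts after OP1 ends, so OP1 has no further overlaps.
OP3 starts before OP2 ends → OP2 and OP3 overlap.
OP6 starts exactly when OP2 ends (back-to-back, no overlap), so OP2 has no further overlaps.
OP6 starts before OP3 ends → OP3 and OP6 overlap.
OP5 starts before OP3 ends → OP3 and OP5 overlap.
OP4 starts after OP3 ends, so OP3 has no further overlaps.
OP5 starts before OP6 ends → OP6 and OP5 overlap.
OP4 starts before OP6 ends → OP6 and OP4 overlap.
OP8 starts after OP6 ends, so OP6 has no further overlaps.
OP4 starts before OP5 ends → OP5 and OP4 overlap.
OP8 starts after OP5 ends, so OP5 has no further overlaps.
OP8 starts after OP4 ends, so OP4 has no further overlaps.
OP7 starts before OP8 ends → OP8 and OP7 overlap.

OP2 & OP3, OP3 & OP5, OP3 & OP6, OP4 & OP5, OP4 & OP6, OP5 & OP6, OP7 & OP8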